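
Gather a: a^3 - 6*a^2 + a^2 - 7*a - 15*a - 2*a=a^3 - 5*a^2 - 24*a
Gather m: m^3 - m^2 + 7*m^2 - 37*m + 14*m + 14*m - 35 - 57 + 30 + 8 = m^3 + 6*m^2 - 9*m - 54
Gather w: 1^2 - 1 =0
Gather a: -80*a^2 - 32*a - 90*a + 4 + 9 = -80*a^2 - 122*a + 13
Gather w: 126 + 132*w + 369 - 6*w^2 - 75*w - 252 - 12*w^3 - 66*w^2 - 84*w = -12*w^3 - 72*w^2 - 27*w + 243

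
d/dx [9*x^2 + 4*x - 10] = 18*x + 4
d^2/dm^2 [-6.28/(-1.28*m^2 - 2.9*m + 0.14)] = (-20.578304*m^2 - 46.62272*m + 6.28*(2.56*m + 2.9)*(5.12*m + 5.8) + 2.250752)/(1.28*m^2 + 2.9*m - 0.14)^3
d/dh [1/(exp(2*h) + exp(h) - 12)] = (-2*exp(h) - 1)*exp(h)/(exp(2*h) + exp(h) - 12)^2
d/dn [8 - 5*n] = -5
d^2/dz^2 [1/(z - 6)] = 2/(z - 6)^3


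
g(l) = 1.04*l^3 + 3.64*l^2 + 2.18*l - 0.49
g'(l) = 3.12*l^2 + 7.28*l + 2.18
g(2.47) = 42.77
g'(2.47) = 39.20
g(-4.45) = -29.76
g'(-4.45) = 31.57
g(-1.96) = 1.39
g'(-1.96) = -0.10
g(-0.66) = -0.64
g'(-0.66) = -1.27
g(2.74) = 54.20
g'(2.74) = 45.55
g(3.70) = 110.09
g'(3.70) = 71.83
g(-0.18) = -0.77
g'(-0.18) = 0.97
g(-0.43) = -0.84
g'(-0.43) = -0.37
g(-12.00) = -1299.61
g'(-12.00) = 364.10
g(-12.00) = -1299.61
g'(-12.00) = 364.10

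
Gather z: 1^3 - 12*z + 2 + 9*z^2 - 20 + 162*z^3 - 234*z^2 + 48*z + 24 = 162*z^3 - 225*z^2 + 36*z + 7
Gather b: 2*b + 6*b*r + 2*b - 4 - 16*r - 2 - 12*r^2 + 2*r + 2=b*(6*r + 4) - 12*r^2 - 14*r - 4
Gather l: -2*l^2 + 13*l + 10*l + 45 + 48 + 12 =-2*l^2 + 23*l + 105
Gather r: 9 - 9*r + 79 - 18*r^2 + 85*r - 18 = -18*r^2 + 76*r + 70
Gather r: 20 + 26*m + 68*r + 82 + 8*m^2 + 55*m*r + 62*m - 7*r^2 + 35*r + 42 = 8*m^2 + 88*m - 7*r^2 + r*(55*m + 103) + 144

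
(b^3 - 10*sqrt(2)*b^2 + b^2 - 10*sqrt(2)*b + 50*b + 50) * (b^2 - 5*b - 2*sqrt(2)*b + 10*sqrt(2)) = b^5 - 12*sqrt(2)*b^4 - 4*b^4 + 48*sqrt(2)*b^3 + 85*b^3 - 360*b^2 - 40*sqrt(2)*b^2 - 450*b + 400*sqrt(2)*b + 500*sqrt(2)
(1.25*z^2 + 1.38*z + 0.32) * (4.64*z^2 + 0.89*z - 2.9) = 5.8*z^4 + 7.5157*z^3 - 0.912*z^2 - 3.7172*z - 0.928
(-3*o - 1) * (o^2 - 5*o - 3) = -3*o^3 + 14*o^2 + 14*o + 3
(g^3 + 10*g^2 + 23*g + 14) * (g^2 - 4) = g^5 + 10*g^4 + 19*g^3 - 26*g^2 - 92*g - 56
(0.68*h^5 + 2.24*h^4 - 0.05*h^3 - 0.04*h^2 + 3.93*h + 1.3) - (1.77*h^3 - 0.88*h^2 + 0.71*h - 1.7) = 0.68*h^5 + 2.24*h^4 - 1.82*h^3 + 0.84*h^2 + 3.22*h + 3.0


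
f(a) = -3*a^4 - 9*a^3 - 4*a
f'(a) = -12*a^3 - 27*a^2 - 4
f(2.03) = -134.35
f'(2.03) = -215.65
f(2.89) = -438.07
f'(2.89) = -519.16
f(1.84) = -97.81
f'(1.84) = -170.17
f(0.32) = -1.61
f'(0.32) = -7.16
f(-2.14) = 33.84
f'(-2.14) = -10.05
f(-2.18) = 34.21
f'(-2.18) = -7.99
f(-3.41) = -35.13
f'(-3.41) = 157.86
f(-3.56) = -61.56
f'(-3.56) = 195.23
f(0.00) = 0.00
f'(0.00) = -4.00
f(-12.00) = -46608.00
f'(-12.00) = 16844.00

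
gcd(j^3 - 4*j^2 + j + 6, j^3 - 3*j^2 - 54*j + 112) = j - 2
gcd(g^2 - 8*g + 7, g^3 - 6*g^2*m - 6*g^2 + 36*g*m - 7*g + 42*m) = g - 7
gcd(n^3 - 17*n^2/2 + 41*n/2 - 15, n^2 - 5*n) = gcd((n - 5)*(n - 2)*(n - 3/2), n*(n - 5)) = n - 5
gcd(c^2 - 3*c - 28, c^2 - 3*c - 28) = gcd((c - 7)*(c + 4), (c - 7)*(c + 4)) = c^2 - 3*c - 28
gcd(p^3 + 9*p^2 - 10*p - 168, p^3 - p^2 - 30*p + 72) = p^2 + 2*p - 24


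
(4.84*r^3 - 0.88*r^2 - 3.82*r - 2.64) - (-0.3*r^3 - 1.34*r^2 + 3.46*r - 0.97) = 5.14*r^3 + 0.46*r^2 - 7.28*r - 1.67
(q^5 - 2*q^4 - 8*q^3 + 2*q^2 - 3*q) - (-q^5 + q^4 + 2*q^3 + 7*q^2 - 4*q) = 2*q^5 - 3*q^4 - 10*q^3 - 5*q^2 + q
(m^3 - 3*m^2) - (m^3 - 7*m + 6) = -3*m^2 + 7*m - 6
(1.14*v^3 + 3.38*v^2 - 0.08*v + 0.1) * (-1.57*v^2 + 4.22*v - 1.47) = -1.7898*v^5 - 0.495800000000001*v^4 + 12.7134*v^3 - 5.4632*v^2 + 0.5396*v - 0.147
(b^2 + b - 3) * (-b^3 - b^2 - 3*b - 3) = -b^5 - 2*b^4 - b^3 - 3*b^2 + 6*b + 9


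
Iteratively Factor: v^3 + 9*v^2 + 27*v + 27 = (v + 3)*(v^2 + 6*v + 9) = (v + 3)^2*(v + 3)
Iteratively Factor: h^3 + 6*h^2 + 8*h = (h)*(h^2 + 6*h + 8) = h*(h + 4)*(h + 2)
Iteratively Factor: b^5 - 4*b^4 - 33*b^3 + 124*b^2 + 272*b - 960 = (b - 5)*(b^4 + b^3 - 28*b^2 - 16*b + 192) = (b - 5)*(b - 3)*(b^3 + 4*b^2 - 16*b - 64) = (b - 5)*(b - 3)*(b + 4)*(b^2 - 16) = (b - 5)*(b - 4)*(b - 3)*(b + 4)*(b + 4)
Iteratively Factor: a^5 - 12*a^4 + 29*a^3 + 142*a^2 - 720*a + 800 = (a - 5)*(a^4 - 7*a^3 - 6*a^2 + 112*a - 160) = (a - 5)*(a + 4)*(a^3 - 11*a^2 + 38*a - 40) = (a - 5)*(a - 4)*(a + 4)*(a^2 - 7*a + 10) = (a - 5)*(a - 4)*(a - 2)*(a + 4)*(a - 5)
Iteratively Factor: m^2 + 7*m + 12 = (m + 3)*(m + 4)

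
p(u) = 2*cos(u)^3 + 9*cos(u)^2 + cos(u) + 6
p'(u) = -6*sin(u)*cos(u)^2 - 18*sin(u)*cos(u) - sin(u)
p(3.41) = 11.61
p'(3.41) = -2.86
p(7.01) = 12.61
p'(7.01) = -11.83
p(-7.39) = 8.43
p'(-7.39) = 9.17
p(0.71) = 12.81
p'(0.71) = -11.80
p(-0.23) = 17.35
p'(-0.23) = 5.52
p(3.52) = 11.24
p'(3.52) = -3.90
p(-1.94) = 6.72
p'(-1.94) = -4.40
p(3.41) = 11.61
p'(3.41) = -2.86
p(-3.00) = 11.89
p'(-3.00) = -1.54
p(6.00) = 17.03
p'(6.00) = 6.65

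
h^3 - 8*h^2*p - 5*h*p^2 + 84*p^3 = (h - 7*p)*(h - 4*p)*(h + 3*p)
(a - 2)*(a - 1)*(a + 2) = a^3 - a^2 - 4*a + 4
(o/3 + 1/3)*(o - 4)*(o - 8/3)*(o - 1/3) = o^4/3 - 2*o^3 + 53*o^2/27 + 28*o/9 - 32/27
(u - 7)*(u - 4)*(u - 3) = u^3 - 14*u^2 + 61*u - 84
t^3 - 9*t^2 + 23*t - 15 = (t - 5)*(t - 3)*(t - 1)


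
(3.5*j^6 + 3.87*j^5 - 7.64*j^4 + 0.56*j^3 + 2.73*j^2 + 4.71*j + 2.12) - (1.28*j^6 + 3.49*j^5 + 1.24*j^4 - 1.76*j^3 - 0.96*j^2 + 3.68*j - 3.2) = 2.22*j^6 + 0.38*j^5 - 8.88*j^4 + 2.32*j^3 + 3.69*j^2 + 1.03*j + 5.32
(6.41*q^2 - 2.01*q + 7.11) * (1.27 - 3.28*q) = -21.0248*q^3 + 14.7335*q^2 - 25.8735*q + 9.0297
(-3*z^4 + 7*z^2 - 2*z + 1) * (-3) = 9*z^4 - 21*z^2 + 6*z - 3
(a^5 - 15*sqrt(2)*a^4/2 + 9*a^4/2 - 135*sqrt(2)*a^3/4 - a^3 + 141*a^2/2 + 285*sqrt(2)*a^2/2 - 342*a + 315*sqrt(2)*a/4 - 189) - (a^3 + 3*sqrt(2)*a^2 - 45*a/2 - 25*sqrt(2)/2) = a^5 - 15*sqrt(2)*a^4/2 + 9*a^4/2 - 135*sqrt(2)*a^3/4 - 2*a^3 + 141*a^2/2 + 279*sqrt(2)*a^2/2 - 639*a/2 + 315*sqrt(2)*a/4 - 189 + 25*sqrt(2)/2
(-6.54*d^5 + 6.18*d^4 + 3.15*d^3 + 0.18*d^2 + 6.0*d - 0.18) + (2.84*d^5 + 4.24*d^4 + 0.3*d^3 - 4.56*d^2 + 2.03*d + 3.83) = -3.7*d^5 + 10.42*d^4 + 3.45*d^3 - 4.38*d^2 + 8.03*d + 3.65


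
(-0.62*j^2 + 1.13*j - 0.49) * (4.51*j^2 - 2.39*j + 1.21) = -2.7962*j^4 + 6.5781*j^3 - 5.6608*j^2 + 2.5384*j - 0.5929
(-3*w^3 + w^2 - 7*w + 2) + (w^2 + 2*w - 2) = -3*w^3 + 2*w^2 - 5*w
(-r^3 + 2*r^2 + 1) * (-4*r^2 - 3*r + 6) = 4*r^5 - 5*r^4 - 12*r^3 + 8*r^2 - 3*r + 6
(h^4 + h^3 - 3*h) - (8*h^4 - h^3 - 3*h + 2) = -7*h^4 + 2*h^3 - 2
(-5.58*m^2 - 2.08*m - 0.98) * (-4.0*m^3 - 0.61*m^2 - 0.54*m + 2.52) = 22.32*m^5 + 11.7238*m^4 + 8.202*m^3 - 12.3406*m^2 - 4.7124*m - 2.4696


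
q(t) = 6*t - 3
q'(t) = 6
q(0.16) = -2.04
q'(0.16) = 6.00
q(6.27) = 34.62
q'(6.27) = 6.00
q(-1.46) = -11.76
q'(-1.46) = 6.00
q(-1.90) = -14.40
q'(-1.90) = 6.00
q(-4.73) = -31.38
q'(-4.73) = 6.00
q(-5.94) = -38.64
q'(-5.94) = 6.00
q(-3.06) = -21.36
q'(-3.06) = 6.00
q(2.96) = 14.76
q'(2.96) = 6.00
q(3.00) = 15.00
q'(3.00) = 6.00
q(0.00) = -3.00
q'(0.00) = 6.00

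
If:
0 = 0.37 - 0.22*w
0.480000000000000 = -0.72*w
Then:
No Solution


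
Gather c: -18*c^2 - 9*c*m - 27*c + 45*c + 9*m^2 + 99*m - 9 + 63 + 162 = -18*c^2 + c*(18 - 9*m) + 9*m^2 + 99*m + 216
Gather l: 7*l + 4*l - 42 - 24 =11*l - 66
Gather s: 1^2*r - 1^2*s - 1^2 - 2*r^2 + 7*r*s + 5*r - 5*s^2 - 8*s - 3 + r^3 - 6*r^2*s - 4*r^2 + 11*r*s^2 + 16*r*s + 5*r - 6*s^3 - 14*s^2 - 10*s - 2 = r^3 - 6*r^2 + 11*r - 6*s^3 + s^2*(11*r - 19) + s*(-6*r^2 + 23*r - 19) - 6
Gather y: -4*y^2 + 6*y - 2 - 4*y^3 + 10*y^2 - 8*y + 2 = -4*y^3 + 6*y^2 - 2*y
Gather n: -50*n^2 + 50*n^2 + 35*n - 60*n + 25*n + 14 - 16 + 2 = 0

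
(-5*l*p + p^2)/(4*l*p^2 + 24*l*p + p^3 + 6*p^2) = (-5*l + p)/(4*l*p + 24*l + p^2 + 6*p)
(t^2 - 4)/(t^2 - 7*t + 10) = (t + 2)/(t - 5)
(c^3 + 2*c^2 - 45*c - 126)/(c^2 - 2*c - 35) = (c^2 + 9*c + 18)/(c + 5)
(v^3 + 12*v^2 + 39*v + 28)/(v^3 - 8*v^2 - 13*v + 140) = (v^2 + 8*v + 7)/(v^2 - 12*v + 35)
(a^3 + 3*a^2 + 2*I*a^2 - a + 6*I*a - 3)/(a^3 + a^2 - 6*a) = (a^2 + 2*I*a - 1)/(a*(a - 2))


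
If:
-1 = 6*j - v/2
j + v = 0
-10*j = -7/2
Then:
No Solution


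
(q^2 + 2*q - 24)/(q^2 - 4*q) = (q + 6)/q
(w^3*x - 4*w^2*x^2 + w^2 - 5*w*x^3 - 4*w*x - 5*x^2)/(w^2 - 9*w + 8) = (w^3*x - 4*w^2*x^2 + w^2 - 5*w*x^3 - 4*w*x - 5*x^2)/(w^2 - 9*w + 8)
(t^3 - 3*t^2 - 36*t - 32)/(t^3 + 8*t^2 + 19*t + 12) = (t - 8)/(t + 3)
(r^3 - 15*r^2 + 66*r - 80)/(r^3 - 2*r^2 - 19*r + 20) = (r^2 - 10*r + 16)/(r^2 + 3*r - 4)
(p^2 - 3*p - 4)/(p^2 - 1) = (p - 4)/(p - 1)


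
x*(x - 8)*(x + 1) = x^3 - 7*x^2 - 8*x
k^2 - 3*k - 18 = (k - 6)*(k + 3)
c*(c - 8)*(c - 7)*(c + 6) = c^4 - 9*c^3 - 34*c^2 + 336*c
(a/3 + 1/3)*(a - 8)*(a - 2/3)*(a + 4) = a^4/3 - 11*a^3/9 - 34*a^2/3 - 8*a/3 + 64/9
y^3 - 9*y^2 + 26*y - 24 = (y - 4)*(y - 3)*(y - 2)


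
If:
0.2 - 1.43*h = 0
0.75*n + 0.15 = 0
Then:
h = 0.14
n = -0.20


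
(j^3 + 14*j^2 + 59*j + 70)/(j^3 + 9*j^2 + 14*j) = (j + 5)/j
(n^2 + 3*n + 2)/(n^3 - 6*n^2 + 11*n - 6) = (n^2 + 3*n + 2)/(n^3 - 6*n^2 + 11*n - 6)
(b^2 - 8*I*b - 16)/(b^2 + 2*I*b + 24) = (b - 4*I)/(b + 6*I)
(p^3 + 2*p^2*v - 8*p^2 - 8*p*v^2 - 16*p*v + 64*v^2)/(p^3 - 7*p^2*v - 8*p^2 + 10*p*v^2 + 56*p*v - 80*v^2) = (p + 4*v)/(p - 5*v)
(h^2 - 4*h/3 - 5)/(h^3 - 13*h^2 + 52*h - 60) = (h^2 - 4*h/3 - 5)/(h^3 - 13*h^2 + 52*h - 60)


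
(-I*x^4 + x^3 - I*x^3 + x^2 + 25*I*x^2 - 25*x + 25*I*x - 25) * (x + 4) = -I*x^5 + x^4 - 5*I*x^4 + 5*x^3 + 21*I*x^3 - 21*x^2 + 125*I*x^2 - 125*x + 100*I*x - 100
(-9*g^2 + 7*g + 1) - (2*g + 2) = -9*g^2 + 5*g - 1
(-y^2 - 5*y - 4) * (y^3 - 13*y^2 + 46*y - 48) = -y^5 + 8*y^4 + 15*y^3 - 130*y^2 + 56*y + 192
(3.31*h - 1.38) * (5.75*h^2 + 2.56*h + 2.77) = 19.0325*h^3 + 0.538600000000002*h^2 + 5.6359*h - 3.8226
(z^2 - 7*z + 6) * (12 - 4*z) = -4*z^3 + 40*z^2 - 108*z + 72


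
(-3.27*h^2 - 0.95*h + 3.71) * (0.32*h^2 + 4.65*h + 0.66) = -1.0464*h^4 - 15.5095*h^3 - 5.3885*h^2 + 16.6245*h + 2.4486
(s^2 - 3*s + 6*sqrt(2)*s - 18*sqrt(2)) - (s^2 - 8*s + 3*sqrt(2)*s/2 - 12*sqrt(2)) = 5*s + 9*sqrt(2)*s/2 - 6*sqrt(2)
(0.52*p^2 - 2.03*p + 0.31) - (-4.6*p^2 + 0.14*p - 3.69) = 5.12*p^2 - 2.17*p + 4.0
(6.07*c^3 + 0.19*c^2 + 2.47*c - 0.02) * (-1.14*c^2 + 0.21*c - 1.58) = -6.9198*c^5 + 1.0581*c^4 - 12.3665*c^3 + 0.2413*c^2 - 3.9068*c + 0.0316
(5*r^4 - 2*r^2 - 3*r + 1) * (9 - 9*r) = -45*r^5 + 45*r^4 + 18*r^3 + 9*r^2 - 36*r + 9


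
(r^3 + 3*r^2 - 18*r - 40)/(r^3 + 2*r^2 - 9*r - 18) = (r^2 + r - 20)/(r^2 - 9)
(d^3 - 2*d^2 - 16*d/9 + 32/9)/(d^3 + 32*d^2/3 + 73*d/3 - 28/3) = (9*d^3 - 18*d^2 - 16*d + 32)/(3*(3*d^3 + 32*d^2 + 73*d - 28))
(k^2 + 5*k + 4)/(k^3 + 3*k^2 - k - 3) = (k + 4)/(k^2 + 2*k - 3)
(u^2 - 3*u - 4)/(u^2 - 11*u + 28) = (u + 1)/(u - 7)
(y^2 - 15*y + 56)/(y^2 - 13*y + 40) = (y - 7)/(y - 5)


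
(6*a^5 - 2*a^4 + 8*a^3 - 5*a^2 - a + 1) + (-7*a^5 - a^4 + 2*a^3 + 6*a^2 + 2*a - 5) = -a^5 - 3*a^4 + 10*a^3 + a^2 + a - 4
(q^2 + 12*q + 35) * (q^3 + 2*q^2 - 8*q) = q^5 + 14*q^4 + 51*q^3 - 26*q^2 - 280*q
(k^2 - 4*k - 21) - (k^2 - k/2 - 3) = -7*k/2 - 18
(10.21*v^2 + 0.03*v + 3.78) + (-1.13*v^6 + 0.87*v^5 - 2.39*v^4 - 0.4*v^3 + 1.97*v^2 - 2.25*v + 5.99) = -1.13*v^6 + 0.87*v^5 - 2.39*v^4 - 0.4*v^3 + 12.18*v^2 - 2.22*v + 9.77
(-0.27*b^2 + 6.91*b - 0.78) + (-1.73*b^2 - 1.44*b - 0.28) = -2.0*b^2 + 5.47*b - 1.06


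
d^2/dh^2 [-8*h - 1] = 0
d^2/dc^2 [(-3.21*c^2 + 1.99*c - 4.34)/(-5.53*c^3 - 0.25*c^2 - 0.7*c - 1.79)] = (196.329378*c^6 - 365.135946*c^5 + 1501.590762*c^4 - 334.812448*c^3 + 330.190446*c^2 - 247.861998*c + 25.926162)/(169.112377*c^9 + 22.935675*c^8 + 65.256765*c^7 + 170.041558*c^6 + 23.1084*c^5 + 42.277665*c^4 + 55.378519*c^3 + 5.034375*c^2 + 6.72861*c + 5.735339)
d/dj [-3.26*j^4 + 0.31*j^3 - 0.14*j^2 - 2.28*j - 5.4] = -13.04*j^3 + 0.93*j^2 - 0.28*j - 2.28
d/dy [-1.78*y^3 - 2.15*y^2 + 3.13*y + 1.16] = -5.34*y^2 - 4.3*y + 3.13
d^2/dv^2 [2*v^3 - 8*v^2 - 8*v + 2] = 12*v - 16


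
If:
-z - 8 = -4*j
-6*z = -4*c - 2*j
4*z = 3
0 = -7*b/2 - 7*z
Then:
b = -3/2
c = 1/32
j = 35/16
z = 3/4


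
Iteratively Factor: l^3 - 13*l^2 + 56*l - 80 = (l - 4)*(l^2 - 9*l + 20) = (l - 5)*(l - 4)*(l - 4)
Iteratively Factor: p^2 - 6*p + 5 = (p - 1)*(p - 5)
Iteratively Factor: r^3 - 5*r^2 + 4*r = (r - 4)*(r^2 - r) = (r - 4)*(r - 1)*(r)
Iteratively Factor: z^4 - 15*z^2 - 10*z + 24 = (z - 4)*(z^3 + 4*z^2 + z - 6) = (z - 4)*(z + 2)*(z^2 + 2*z - 3) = (z - 4)*(z - 1)*(z + 2)*(z + 3)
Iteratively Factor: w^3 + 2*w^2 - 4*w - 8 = (w + 2)*(w^2 - 4) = (w + 2)^2*(w - 2)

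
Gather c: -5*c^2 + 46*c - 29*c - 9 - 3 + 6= -5*c^2 + 17*c - 6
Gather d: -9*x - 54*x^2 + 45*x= -54*x^2 + 36*x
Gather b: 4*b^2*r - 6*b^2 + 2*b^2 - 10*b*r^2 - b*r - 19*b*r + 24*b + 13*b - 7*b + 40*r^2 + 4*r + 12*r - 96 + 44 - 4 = b^2*(4*r - 4) + b*(-10*r^2 - 20*r + 30) + 40*r^2 + 16*r - 56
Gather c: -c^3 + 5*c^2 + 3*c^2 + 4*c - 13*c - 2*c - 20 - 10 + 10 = -c^3 + 8*c^2 - 11*c - 20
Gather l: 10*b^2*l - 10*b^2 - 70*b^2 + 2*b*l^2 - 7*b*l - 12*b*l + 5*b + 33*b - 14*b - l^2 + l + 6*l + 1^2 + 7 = -80*b^2 + 24*b + l^2*(2*b - 1) + l*(10*b^2 - 19*b + 7) + 8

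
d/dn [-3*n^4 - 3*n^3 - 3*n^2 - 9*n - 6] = -12*n^3 - 9*n^2 - 6*n - 9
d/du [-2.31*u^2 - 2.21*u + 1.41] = -4.62*u - 2.21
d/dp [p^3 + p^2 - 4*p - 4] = 3*p^2 + 2*p - 4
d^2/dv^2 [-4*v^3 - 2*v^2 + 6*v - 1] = -24*v - 4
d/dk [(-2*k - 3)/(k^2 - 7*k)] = (2*k^2 + 6*k - 21)/(k^2*(k^2 - 14*k + 49))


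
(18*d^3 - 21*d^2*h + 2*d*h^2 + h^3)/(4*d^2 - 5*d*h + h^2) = (18*d^2 - 3*d*h - h^2)/(4*d - h)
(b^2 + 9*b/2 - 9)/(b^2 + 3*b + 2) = (b^2 + 9*b/2 - 9)/(b^2 + 3*b + 2)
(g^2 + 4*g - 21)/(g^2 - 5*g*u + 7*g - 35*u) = (3 - g)/(-g + 5*u)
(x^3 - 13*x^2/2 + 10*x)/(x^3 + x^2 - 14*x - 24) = x*(2*x - 5)/(2*(x^2 + 5*x + 6))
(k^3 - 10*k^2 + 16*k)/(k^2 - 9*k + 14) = k*(k - 8)/(k - 7)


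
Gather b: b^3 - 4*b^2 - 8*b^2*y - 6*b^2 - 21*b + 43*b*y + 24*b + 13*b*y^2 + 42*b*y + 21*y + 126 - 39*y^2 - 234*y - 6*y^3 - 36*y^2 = b^3 + b^2*(-8*y - 10) + b*(13*y^2 + 85*y + 3) - 6*y^3 - 75*y^2 - 213*y + 126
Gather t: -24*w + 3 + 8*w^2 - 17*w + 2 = 8*w^2 - 41*w + 5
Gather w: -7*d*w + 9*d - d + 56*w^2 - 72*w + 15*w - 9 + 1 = 8*d + 56*w^2 + w*(-7*d - 57) - 8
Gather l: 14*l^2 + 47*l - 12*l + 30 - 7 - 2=14*l^2 + 35*l + 21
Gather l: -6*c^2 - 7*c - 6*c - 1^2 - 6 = -6*c^2 - 13*c - 7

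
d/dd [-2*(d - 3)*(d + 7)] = -4*d - 8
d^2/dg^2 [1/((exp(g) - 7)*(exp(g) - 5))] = 4*(exp(3*g) - 9*exp(2*g) + exp(g) + 105)*exp(g)/(exp(6*g) - 36*exp(5*g) + 537*exp(4*g) - 4248*exp(3*g) + 18795*exp(2*g) - 44100*exp(g) + 42875)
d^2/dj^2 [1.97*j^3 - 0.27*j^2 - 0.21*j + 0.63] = 11.82*j - 0.54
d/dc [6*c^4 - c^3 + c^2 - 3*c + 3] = 24*c^3 - 3*c^2 + 2*c - 3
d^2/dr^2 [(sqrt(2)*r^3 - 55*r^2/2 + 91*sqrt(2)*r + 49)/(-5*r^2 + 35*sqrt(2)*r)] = 7*(sqrt(2)*r^3 - 42*r^2 + 294*sqrt(2)*r - 1372)/(5*r^3*(r^3 - 21*sqrt(2)*r^2 + 294*r - 686*sqrt(2)))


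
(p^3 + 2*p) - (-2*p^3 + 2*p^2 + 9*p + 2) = 3*p^3 - 2*p^2 - 7*p - 2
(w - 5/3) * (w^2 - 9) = w^3 - 5*w^2/3 - 9*w + 15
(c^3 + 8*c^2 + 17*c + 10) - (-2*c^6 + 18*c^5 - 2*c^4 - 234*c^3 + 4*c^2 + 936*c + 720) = 2*c^6 - 18*c^5 + 2*c^4 + 235*c^3 + 4*c^2 - 919*c - 710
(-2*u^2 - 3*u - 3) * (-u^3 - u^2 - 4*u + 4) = 2*u^5 + 5*u^4 + 14*u^3 + 7*u^2 - 12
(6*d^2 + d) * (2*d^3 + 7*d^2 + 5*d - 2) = 12*d^5 + 44*d^4 + 37*d^3 - 7*d^2 - 2*d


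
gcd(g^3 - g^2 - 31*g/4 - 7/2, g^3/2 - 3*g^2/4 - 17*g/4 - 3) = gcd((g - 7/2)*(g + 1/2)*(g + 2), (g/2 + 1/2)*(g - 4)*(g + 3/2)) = 1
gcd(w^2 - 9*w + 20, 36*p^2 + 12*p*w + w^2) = 1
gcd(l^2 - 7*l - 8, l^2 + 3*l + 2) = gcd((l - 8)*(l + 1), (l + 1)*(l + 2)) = l + 1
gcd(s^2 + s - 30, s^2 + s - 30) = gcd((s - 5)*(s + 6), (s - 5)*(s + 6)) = s^2 + s - 30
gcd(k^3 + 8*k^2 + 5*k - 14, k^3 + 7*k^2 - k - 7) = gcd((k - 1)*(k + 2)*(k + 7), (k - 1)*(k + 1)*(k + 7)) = k^2 + 6*k - 7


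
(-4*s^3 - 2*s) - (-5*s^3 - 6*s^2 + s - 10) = s^3 + 6*s^2 - 3*s + 10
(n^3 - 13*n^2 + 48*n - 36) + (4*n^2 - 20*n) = n^3 - 9*n^2 + 28*n - 36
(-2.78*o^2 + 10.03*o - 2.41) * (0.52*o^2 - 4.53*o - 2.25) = -1.4456*o^4 + 17.809*o^3 - 40.4341*o^2 - 11.6502*o + 5.4225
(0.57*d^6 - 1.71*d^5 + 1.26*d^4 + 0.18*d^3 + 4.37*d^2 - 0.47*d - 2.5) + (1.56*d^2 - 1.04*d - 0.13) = 0.57*d^6 - 1.71*d^5 + 1.26*d^4 + 0.18*d^3 + 5.93*d^2 - 1.51*d - 2.63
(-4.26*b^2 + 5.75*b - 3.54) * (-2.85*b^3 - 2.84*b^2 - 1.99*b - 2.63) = 12.141*b^5 - 4.2891*b^4 + 2.2364*b^3 + 9.8149*b^2 - 8.0779*b + 9.3102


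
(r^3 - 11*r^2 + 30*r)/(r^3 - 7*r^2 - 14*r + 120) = r/(r + 4)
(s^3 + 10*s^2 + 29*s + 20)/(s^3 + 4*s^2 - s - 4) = (s + 5)/(s - 1)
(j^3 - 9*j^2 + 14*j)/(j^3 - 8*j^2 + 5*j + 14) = j/(j + 1)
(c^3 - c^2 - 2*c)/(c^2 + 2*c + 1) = c*(c - 2)/(c + 1)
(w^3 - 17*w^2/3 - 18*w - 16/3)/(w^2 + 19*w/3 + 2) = (w^2 - 6*w - 16)/(w + 6)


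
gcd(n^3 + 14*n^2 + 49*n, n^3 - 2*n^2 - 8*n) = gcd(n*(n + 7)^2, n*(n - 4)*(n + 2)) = n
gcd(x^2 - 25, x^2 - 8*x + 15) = x - 5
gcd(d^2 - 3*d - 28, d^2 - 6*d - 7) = d - 7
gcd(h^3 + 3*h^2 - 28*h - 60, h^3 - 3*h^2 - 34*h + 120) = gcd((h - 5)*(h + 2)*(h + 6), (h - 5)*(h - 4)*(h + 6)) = h^2 + h - 30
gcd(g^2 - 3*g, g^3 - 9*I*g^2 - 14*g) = g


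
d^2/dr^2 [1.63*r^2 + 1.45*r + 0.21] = 3.26000000000000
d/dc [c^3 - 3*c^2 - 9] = 3*c*(c - 2)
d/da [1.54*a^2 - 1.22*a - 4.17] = 3.08*a - 1.22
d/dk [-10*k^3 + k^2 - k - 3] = -30*k^2 + 2*k - 1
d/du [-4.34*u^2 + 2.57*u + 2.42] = 2.57 - 8.68*u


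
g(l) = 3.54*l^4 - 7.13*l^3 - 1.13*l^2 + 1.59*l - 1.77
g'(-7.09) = -6104.26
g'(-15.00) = -52567.26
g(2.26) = 6.10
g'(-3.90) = -1154.89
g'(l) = 14.16*l^3 - 21.39*l^2 - 2.26*l + 1.59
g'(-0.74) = -14.19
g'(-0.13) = 1.49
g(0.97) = -4.66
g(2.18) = 2.41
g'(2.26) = 50.68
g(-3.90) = 1216.74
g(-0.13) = -1.98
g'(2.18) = 41.71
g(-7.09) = 11416.45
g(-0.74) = 0.39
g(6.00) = 3014.85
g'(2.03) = 27.31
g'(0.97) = -7.80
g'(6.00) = 2276.55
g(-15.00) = 202996.38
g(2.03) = -2.73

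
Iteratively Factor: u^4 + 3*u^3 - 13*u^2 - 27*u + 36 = (u - 1)*(u^3 + 4*u^2 - 9*u - 36) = (u - 1)*(u + 4)*(u^2 - 9) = (u - 3)*(u - 1)*(u + 4)*(u + 3)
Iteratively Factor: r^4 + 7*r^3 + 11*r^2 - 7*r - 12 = (r + 1)*(r^3 + 6*r^2 + 5*r - 12) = (r + 1)*(r + 3)*(r^2 + 3*r - 4) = (r + 1)*(r + 3)*(r + 4)*(r - 1)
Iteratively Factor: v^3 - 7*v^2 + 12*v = (v - 4)*(v^2 - 3*v) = (v - 4)*(v - 3)*(v)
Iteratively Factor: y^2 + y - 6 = (y + 3)*(y - 2)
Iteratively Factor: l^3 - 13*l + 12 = (l + 4)*(l^2 - 4*l + 3) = (l - 3)*(l + 4)*(l - 1)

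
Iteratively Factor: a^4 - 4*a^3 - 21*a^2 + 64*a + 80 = (a - 5)*(a^3 + a^2 - 16*a - 16) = (a - 5)*(a + 4)*(a^2 - 3*a - 4) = (a - 5)*(a + 1)*(a + 4)*(a - 4)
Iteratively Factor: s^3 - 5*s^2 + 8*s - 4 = (s - 2)*(s^2 - 3*s + 2) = (s - 2)*(s - 1)*(s - 2)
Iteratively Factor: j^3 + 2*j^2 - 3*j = (j)*(j^2 + 2*j - 3) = j*(j - 1)*(j + 3)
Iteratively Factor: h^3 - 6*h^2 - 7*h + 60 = (h - 4)*(h^2 - 2*h - 15) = (h - 5)*(h - 4)*(h + 3)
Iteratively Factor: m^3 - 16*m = (m + 4)*(m^2 - 4*m) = (m - 4)*(m + 4)*(m)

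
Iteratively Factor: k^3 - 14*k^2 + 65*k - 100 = (k - 4)*(k^2 - 10*k + 25) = (k - 5)*(k - 4)*(k - 5)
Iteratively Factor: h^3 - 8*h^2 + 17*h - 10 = (h - 1)*(h^2 - 7*h + 10) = (h - 5)*(h - 1)*(h - 2)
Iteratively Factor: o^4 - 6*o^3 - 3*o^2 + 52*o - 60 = (o - 2)*(o^3 - 4*o^2 - 11*o + 30) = (o - 5)*(o - 2)*(o^2 + o - 6) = (o - 5)*(o - 2)*(o + 3)*(o - 2)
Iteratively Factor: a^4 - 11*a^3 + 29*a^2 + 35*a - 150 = (a + 2)*(a^3 - 13*a^2 + 55*a - 75) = (a - 5)*(a + 2)*(a^2 - 8*a + 15) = (a - 5)^2*(a + 2)*(a - 3)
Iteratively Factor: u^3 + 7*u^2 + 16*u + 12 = (u + 2)*(u^2 + 5*u + 6) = (u + 2)*(u + 3)*(u + 2)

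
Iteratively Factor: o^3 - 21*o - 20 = (o + 4)*(o^2 - 4*o - 5) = (o + 1)*(o + 4)*(o - 5)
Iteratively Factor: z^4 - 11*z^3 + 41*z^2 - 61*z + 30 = (z - 2)*(z^3 - 9*z^2 + 23*z - 15) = (z - 2)*(z - 1)*(z^2 - 8*z + 15) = (z - 3)*(z - 2)*(z - 1)*(z - 5)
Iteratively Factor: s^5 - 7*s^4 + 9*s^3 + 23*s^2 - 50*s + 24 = (s - 1)*(s^4 - 6*s^3 + 3*s^2 + 26*s - 24) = (s - 1)*(s + 2)*(s^3 - 8*s^2 + 19*s - 12) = (s - 1)^2*(s + 2)*(s^2 - 7*s + 12) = (s - 3)*(s - 1)^2*(s + 2)*(s - 4)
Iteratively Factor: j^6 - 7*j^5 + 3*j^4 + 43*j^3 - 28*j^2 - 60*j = (j - 3)*(j^5 - 4*j^4 - 9*j^3 + 16*j^2 + 20*j) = (j - 5)*(j - 3)*(j^4 + j^3 - 4*j^2 - 4*j) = (j - 5)*(j - 3)*(j - 2)*(j^3 + 3*j^2 + 2*j) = j*(j - 5)*(j - 3)*(j - 2)*(j^2 + 3*j + 2) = j*(j - 5)*(j - 3)*(j - 2)*(j + 1)*(j + 2)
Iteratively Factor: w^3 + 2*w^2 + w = (w + 1)*(w^2 + w) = (w + 1)^2*(w)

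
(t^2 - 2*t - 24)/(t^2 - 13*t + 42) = (t + 4)/(t - 7)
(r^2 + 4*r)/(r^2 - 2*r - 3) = r*(r + 4)/(r^2 - 2*r - 3)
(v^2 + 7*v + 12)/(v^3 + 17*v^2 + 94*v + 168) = (v + 3)/(v^2 + 13*v + 42)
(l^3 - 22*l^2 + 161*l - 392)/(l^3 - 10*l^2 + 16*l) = (l^2 - 14*l + 49)/(l*(l - 2))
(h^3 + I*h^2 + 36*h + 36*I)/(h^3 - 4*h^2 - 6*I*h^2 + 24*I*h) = (h^2 + 7*I*h - 6)/(h*(h - 4))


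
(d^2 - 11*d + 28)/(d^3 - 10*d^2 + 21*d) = (d - 4)/(d*(d - 3))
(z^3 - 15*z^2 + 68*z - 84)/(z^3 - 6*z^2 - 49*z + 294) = (z - 2)/(z + 7)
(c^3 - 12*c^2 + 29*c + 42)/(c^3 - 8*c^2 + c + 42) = (c^2 - 5*c - 6)/(c^2 - c - 6)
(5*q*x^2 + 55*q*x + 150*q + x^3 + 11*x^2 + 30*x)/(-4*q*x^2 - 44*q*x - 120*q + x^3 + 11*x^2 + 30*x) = (5*q + x)/(-4*q + x)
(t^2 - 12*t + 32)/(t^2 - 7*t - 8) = (t - 4)/(t + 1)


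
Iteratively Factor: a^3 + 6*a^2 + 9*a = (a + 3)*(a^2 + 3*a) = a*(a + 3)*(a + 3)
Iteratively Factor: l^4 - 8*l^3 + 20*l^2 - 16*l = (l - 2)*(l^3 - 6*l^2 + 8*l) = (l - 4)*(l - 2)*(l^2 - 2*l) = l*(l - 4)*(l - 2)*(l - 2)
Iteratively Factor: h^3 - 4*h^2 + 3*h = (h - 3)*(h^2 - h) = (h - 3)*(h - 1)*(h)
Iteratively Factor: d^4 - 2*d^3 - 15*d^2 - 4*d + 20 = (d - 5)*(d^3 + 3*d^2 - 4) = (d - 5)*(d - 1)*(d^2 + 4*d + 4) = (d - 5)*(d - 1)*(d + 2)*(d + 2)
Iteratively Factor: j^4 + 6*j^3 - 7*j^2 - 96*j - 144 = (j - 4)*(j^3 + 10*j^2 + 33*j + 36) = (j - 4)*(j + 4)*(j^2 + 6*j + 9) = (j - 4)*(j + 3)*(j + 4)*(j + 3)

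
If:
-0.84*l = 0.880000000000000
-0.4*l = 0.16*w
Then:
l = -1.05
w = 2.62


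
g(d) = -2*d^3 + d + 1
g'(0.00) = 1.00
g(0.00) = 1.00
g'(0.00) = 1.00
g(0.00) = 1.00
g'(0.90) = -3.86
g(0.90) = 0.44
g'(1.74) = -17.17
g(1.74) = -7.80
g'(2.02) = -23.48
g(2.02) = -13.46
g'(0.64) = -1.46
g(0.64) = 1.12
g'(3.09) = -56.29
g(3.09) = -54.92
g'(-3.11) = -57.03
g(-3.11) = 58.05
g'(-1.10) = -6.26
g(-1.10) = 2.56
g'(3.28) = -63.55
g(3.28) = -66.30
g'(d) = 1 - 6*d^2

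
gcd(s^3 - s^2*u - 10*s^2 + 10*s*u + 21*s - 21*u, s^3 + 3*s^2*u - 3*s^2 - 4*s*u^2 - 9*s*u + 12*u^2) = s^2 - s*u - 3*s + 3*u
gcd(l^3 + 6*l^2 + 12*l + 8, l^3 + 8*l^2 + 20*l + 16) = l^2 + 4*l + 4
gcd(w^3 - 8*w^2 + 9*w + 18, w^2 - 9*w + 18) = w^2 - 9*w + 18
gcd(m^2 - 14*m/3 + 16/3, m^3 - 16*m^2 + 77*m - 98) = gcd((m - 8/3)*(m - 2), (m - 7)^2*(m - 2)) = m - 2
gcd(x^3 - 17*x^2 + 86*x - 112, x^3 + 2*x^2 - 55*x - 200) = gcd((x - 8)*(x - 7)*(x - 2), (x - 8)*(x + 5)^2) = x - 8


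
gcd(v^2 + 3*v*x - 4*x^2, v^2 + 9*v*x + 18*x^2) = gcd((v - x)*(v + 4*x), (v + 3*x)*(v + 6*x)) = 1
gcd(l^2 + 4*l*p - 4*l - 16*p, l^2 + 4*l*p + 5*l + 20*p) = l + 4*p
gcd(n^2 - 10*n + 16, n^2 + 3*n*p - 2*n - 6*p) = n - 2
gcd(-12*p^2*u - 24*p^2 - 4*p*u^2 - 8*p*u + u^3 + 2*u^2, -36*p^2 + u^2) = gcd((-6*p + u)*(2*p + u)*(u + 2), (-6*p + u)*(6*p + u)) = 6*p - u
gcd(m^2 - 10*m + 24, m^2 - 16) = m - 4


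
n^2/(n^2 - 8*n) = n/(n - 8)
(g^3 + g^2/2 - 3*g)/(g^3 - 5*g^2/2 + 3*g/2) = (g + 2)/(g - 1)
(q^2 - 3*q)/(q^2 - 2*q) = (q - 3)/(q - 2)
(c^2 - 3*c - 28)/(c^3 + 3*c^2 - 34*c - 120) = (c - 7)/(c^2 - c - 30)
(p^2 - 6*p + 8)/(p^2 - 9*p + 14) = (p - 4)/(p - 7)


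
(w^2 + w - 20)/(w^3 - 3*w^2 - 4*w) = (w + 5)/(w*(w + 1))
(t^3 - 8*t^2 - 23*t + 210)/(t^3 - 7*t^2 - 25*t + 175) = (t - 6)/(t - 5)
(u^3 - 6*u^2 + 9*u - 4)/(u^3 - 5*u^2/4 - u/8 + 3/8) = 8*(u^2 - 5*u + 4)/(8*u^2 - 2*u - 3)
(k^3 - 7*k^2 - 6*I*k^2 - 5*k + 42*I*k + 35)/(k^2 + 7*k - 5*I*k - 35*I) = (k^2 - k*(7 + I) + 7*I)/(k + 7)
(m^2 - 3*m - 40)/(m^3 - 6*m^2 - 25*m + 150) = (m - 8)/(m^2 - 11*m + 30)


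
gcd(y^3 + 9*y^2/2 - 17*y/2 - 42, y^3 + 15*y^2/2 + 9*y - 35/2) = y + 7/2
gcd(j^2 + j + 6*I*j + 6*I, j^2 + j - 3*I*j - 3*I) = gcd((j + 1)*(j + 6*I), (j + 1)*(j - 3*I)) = j + 1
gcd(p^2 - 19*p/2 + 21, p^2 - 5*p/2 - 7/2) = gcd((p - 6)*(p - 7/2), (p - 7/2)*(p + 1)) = p - 7/2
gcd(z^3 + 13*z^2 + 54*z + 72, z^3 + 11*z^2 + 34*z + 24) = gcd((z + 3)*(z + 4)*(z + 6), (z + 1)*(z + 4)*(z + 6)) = z^2 + 10*z + 24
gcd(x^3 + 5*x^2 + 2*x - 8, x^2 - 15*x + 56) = 1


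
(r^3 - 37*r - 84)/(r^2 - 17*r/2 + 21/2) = 2*(r^2 + 7*r + 12)/(2*r - 3)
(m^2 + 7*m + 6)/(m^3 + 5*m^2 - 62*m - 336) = (m + 1)/(m^2 - m - 56)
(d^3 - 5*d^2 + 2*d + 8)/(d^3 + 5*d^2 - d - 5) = (d^2 - 6*d + 8)/(d^2 + 4*d - 5)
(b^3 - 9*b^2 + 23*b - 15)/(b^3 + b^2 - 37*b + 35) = (b - 3)/(b + 7)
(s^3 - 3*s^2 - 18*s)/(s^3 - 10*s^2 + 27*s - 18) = s*(s + 3)/(s^2 - 4*s + 3)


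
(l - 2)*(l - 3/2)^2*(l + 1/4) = l^4 - 19*l^3/4 + 7*l^2 - 39*l/16 - 9/8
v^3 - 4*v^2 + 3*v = v*(v - 3)*(v - 1)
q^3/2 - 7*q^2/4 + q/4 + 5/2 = (q/2 + 1/2)*(q - 5/2)*(q - 2)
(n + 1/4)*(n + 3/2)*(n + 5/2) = n^3 + 17*n^2/4 + 19*n/4 + 15/16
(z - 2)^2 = z^2 - 4*z + 4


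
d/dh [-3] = 0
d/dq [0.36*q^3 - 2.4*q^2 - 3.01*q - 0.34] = 1.08*q^2 - 4.8*q - 3.01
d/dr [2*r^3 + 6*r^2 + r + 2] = 6*r^2 + 12*r + 1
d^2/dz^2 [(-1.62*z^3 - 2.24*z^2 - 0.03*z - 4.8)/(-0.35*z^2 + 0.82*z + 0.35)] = (-6.66133814775094e-16*z^5 + 6.66133814775094e-16*z^4 + 3.868586*z^3 + 7.96404*z^2 - 7.05285*z + 8.16262)/(0.042875*z^6 - 0.30135*z^5 + 0.577395*z^4 + 0.0513319999999999*z^3 - 0.577395*z^2 - 0.30135*z - 0.042875)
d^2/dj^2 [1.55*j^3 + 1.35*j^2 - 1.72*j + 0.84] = 9.3*j + 2.7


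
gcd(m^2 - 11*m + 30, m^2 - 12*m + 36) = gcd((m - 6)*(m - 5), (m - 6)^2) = m - 6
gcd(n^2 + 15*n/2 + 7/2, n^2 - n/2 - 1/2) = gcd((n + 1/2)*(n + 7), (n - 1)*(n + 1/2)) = n + 1/2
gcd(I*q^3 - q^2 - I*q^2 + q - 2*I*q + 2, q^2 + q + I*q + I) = q^2 + q*(1 + I) + I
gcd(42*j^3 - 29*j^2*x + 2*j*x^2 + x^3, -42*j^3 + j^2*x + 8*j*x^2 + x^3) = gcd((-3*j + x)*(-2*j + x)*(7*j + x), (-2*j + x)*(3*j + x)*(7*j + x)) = -14*j^2 + 5*j*x + x^2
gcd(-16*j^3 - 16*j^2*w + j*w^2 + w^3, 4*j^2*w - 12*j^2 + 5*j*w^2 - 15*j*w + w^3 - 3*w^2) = 4*j^2 + 5*j*w + w^2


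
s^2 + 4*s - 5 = (s - 1)*(s + 5)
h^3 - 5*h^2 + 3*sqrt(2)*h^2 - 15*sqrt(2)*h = h*(h - 5)*(h + 3*sqrt(2))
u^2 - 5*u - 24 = (u - 8)*(u + 3)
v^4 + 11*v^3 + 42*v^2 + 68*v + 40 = (v + 2)^3*(v + 5)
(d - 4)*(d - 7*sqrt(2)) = d^2 - 7*sqrt(2)*d - 4*d + 28*sqrt(2)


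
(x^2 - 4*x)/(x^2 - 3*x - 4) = x/(x + 1)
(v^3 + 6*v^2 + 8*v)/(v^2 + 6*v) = (v^2 + 6*v + 8)/(v + 6)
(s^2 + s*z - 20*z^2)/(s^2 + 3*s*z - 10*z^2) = (-s + 4*z)/(-s + 2*z)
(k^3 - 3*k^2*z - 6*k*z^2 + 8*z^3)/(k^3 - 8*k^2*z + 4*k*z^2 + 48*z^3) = (-k + z)/(-k + 6*z)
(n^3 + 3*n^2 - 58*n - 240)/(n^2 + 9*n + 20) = (n^2 - 2*n - 48)/(n + 4)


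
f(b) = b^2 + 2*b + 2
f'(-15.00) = -28.00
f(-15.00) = 197.00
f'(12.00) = 26.00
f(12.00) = 170.00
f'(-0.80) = 0.40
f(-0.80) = 1.04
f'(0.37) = 2.74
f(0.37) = 2.88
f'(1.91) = 5.82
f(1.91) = 9.47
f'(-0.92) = 0.16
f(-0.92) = 1.01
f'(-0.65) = 0.70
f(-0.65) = 1.12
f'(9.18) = 20.36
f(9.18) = 104.63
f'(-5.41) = -8.82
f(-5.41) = 20.45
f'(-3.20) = -4.40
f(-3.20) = 5.84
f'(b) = 2*b + 2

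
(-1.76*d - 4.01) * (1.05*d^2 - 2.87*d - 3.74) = -1.848*d^3 + 0.840700000000001*d^2 + 18.0911*d + 14.9974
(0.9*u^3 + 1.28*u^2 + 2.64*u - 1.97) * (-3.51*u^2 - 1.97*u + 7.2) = -3.159*u^5 - 6.2658*u^4 - 5.308*u^3 + 10.9299*u^2 + 22.8889*u - 14.184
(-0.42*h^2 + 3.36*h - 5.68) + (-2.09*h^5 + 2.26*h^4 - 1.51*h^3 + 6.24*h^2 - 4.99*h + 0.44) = -2.09*h^5 + 2.26*h^4 - 1.51*h^3 + 5.82*h^2 - 1.63*h - 5.24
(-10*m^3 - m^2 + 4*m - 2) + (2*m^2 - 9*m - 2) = -10*m^3 + m^2 - 5*m - 4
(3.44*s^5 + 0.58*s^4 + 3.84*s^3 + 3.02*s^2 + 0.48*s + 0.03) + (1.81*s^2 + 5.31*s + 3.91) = 3.44*s^5 + 0.58*s^4 + 3.84*s^3 + 4.83*s^2 + 5.79*s + 3.94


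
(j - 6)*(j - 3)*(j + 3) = j^3 - 6*j^2 - 9*j + 54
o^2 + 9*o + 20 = (o + 4)*(o + 5)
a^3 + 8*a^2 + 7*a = a*(a + 1)*(a + 7)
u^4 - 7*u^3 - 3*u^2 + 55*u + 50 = (u - 5)^2*(u + 1)*(u + 2)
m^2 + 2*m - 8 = (m - 2)*(m + 4)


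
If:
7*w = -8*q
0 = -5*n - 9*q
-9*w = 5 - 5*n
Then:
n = -7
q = 35/9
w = -40/9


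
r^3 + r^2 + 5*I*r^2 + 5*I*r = r*(r + 1)*(r + 5*I)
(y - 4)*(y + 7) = y^2 + 3*y - 28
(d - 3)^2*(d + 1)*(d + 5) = d^4 - 22*d^2 + 24*d + 45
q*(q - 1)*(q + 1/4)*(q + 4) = q^4 + 13*q^3/4 - 13*q^2/4 - q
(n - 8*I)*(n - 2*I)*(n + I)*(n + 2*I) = n^4 - 7*I*n^3 + 12*n^2 - 28*I*n + 32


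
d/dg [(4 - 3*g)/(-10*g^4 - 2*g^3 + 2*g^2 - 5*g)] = 2*(-45*g^4 + 74*g^3 + 15*g^2 - 8*g + 10)/(g^2*(100*g^6 + 40*g^5 - 36*g^4 + 92*g^3 + 24*g^2 - 20*g + 25))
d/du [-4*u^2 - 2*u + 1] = -8*u - 2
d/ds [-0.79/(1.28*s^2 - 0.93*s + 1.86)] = (2.0224*s - 0.7347)/(1.28*s^2 - 0.93*s + 1.86)^2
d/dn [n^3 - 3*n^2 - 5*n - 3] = 3*n^2 - 6*n - 5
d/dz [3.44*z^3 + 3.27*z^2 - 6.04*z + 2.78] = 10.32*z^2 + 6.54*z - 6.04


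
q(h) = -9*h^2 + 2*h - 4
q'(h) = 2 - 18*h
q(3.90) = -133.09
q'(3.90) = -68.20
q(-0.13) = -4.41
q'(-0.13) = 4.34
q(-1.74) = -34.73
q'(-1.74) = 33.32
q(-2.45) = -62.92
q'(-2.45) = 46.10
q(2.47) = -53.97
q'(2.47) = -42.46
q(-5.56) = -293.34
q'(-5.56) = 102.08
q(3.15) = -87.00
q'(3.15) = -54.70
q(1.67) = -25.76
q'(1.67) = -28.06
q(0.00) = -4.00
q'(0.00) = 2.00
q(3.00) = -79.00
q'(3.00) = -52.00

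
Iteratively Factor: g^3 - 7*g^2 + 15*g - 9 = (g - 3)*(g^2 - 4*g + 3) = (g - 3)^2*(g - 1)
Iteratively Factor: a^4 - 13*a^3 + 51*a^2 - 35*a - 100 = (a - 5)*(a^3 - 8*a^2 + 11*a + 20) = (a - 5)^2*(a^2 - 3*a - 4) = (a - 5)^2*(a + 1)*(a - 4)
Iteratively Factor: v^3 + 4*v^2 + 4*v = (v + 2)*(v^2 + 2*v) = v*(v + 2)*(v + 2)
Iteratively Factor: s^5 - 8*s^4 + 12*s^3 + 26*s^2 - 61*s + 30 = (s - 1)*(s^4 - 7*s^3 + 5*s^2 + 31*s - 30) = (s - 1)^2*(s^3 - 6*s^2 - s + 30) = (s - 5)*(s - 1)^2*(s^2 - s - 6) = (s - 5)*(s - 1)^2*(s + 2)*(s - 3)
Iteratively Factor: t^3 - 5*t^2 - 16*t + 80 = (t - 4)*(t^2 - t - 20) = (t - 4)*(t + 4)*(t - 5)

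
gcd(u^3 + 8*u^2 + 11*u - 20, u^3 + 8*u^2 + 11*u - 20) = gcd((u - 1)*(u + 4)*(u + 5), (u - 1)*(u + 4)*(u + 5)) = u^3 + 8*u^2 + 11*u - 20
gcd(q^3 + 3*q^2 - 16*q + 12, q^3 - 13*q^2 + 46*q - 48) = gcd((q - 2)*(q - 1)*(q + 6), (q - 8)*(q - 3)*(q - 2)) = q - 2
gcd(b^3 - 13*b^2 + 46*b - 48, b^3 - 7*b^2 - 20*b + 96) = b^2 - 11*b + 24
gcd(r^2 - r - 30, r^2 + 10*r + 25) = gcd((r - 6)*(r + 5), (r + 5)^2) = r + 5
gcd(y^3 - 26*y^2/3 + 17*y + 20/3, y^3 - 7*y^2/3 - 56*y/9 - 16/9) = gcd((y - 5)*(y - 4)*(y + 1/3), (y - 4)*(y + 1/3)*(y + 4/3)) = y^2 - 11*y/3 - 4/3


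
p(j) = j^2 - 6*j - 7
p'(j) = 2*j - 6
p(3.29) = -15.92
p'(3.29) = 0.58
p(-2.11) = 10.11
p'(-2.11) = -10.22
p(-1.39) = 3.27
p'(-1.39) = -8.78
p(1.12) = -12.47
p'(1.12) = -3.76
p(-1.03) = 0.24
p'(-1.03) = -8.06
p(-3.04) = 20.48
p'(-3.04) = -12.08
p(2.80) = -15.96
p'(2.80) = -0.40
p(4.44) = -13.93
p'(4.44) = 2.88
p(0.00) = -7.00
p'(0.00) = -6.00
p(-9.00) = 128.00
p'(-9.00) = -24.00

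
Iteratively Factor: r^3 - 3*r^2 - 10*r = (r + 2)*(r^2 - 5*r) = (r - 5)*(r + 2)*(r)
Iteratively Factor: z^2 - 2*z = (z - 2)*(z)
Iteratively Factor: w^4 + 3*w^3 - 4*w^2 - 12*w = (w)*(w^3 + 3*w^2 - 4*w - 12) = w*(w + 2)*(w^2 + w - 6) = w*(w + 2)*(w + 3)*(w - 2)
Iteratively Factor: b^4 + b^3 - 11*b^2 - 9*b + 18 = (b - 3)*(b^3 + 4*b^2 + b - 6) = (b - 3)*(b + 3)*(b^2 + b - 2) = (b - 3)*(b - 1)*(b + 3)*(b + 2)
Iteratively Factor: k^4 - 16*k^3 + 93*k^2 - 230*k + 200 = (k - 4)*(k^3 - 12*k^2 + 45*k - 50) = (k - 5)*(k - 4)*(k^2 - 7*k + 10) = (k - 5)*(k - 4)*(k - 2)*(k - 5)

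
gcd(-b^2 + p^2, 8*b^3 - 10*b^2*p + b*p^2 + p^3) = -b + p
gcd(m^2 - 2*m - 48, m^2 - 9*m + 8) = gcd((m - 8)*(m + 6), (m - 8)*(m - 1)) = m - 8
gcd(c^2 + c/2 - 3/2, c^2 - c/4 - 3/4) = c - 1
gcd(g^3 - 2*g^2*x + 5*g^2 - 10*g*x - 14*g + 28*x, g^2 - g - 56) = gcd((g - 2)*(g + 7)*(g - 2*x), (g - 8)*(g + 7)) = g + 7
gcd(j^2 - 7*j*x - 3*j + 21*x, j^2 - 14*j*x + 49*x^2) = -j + 7*x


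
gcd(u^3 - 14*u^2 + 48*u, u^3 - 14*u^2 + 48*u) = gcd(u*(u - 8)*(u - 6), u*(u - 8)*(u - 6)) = u^3 - 14*u^2 + 48*u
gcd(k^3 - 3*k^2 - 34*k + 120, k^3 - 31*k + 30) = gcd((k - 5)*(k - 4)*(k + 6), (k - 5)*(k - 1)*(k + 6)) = k^2 + k - 30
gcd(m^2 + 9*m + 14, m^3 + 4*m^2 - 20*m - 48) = m + 2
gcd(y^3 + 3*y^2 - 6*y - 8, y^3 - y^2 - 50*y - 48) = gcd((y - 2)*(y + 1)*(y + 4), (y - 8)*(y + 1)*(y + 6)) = y + 1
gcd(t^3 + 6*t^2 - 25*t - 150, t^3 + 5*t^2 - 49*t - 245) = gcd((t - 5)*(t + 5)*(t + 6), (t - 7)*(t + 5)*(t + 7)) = t + 5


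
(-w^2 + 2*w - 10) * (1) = -w^2 + 2*w - 10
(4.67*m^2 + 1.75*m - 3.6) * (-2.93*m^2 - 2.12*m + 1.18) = -13.6831*m^4 - 15.0279*m^3 + 12.3486*m^2 + 9.697*m - 4.248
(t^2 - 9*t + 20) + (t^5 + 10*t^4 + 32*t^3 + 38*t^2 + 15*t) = t^5 + 10*t^4 + 32*t^3 + 39*t^2 + 6*t + 20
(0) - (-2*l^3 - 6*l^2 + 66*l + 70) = 2*l^3 + 6*l^2 - 66*l - 70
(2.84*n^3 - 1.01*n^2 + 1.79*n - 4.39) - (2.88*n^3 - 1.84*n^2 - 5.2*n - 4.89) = -0.04*n^3 + 0.83*n^2 + 6.99*n + 0.5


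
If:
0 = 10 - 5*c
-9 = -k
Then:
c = 2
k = 9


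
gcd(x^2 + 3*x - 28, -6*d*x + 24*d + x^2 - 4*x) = x - 4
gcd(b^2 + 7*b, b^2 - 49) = b + 7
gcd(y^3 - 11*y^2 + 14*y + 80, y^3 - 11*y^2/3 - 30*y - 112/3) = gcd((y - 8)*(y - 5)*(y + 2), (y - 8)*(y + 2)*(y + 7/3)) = y^2 - 6*y - 16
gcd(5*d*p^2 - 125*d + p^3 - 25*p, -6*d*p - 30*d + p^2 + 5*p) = p + 5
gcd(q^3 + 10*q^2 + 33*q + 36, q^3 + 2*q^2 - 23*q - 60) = q^2 + 7*q + 12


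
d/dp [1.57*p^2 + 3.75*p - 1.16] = 3.14*p + 3.75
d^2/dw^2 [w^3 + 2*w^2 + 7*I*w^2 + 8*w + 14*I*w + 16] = 6*w + 4 + 14*I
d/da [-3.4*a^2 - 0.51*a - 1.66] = -6.8*a - 0.51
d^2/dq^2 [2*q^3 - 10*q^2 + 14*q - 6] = 12*q - 20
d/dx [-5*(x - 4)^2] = 40 - 10*x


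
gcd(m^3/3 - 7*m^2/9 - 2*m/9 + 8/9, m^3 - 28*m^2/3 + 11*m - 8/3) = 1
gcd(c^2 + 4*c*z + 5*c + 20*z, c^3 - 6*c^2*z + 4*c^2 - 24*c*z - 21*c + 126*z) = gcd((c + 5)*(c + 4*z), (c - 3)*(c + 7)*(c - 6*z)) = 1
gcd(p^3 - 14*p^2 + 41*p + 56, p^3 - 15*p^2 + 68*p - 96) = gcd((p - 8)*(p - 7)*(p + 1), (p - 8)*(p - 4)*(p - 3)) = p - 8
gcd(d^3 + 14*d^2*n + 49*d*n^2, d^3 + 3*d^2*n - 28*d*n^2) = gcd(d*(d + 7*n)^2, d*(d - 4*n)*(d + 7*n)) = d^2 + 7*d*n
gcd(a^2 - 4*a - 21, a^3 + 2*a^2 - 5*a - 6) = a + 3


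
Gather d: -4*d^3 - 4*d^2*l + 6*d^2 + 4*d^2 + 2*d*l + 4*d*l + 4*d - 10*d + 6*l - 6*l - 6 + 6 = -4*d^3 + d^2*(10 - 4*l) + d*(6*l - 6)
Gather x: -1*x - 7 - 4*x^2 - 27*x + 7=-4*x^2 - 28*x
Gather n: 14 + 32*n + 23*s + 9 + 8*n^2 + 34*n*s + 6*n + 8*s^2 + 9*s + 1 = 8*n^2 + n*(34*s + 38) + 8*s^2 + 32*s + 24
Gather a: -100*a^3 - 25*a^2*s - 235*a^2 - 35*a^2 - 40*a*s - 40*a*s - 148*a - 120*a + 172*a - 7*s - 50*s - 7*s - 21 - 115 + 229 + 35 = -100*a^3 + a^2*(-25*s - 270) + a*(-80*s - 96) - 64*s + 128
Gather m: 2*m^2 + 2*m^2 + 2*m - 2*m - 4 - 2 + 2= 4*m^2 - 4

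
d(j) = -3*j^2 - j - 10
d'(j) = -6*j - 1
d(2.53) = -31.73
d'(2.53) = -16.18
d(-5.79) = -104.78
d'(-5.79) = 33.74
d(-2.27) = -23.19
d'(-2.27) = 12.62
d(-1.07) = -12.36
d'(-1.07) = 5.42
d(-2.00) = -20.00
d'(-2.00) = 11.00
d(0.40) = -10.88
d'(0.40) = -3.40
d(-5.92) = -109.22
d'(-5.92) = 34.52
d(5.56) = -108.30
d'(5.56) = -34.36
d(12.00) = -454.00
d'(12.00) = -73.00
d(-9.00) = -244.00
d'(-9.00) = 53.00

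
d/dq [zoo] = 0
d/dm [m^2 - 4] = 2*m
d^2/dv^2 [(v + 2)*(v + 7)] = 2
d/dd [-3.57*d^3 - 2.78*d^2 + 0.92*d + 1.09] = -10.71*d^2 - 5.56*d + 0.92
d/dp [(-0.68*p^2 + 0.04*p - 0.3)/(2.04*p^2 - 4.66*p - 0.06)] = (3.0872*p^2 + 1.3056*p - 1.4004)/(4.1616*p^4 - 19.0128*p^3 + 21.4708*p^2 + 0.5592*p + 0.0036)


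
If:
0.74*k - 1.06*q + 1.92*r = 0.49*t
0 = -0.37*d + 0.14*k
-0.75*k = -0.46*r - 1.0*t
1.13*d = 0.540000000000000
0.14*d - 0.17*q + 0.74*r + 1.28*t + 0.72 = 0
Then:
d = 0.48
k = 1.26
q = 20.63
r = 9.97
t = -3.64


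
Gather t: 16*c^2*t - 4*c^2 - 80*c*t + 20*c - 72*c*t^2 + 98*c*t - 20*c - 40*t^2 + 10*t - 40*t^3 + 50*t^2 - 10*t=-4*c^2 - 40*t^3 + t^2*(10 - 72*c) + t*(16*c^2 + 18*c)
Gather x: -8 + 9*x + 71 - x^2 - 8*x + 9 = -x^2 + x + 72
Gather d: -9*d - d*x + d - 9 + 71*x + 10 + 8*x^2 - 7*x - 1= d*(-x - 8) + 8*x^2 + 64*x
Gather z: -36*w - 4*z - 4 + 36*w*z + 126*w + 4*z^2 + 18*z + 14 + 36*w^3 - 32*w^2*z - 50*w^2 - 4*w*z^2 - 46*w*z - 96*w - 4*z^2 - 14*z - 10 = 36*w^3 - 50*w^2 - 4*w*z^2 - 6*w + z*(-32*w^2 - 10*w)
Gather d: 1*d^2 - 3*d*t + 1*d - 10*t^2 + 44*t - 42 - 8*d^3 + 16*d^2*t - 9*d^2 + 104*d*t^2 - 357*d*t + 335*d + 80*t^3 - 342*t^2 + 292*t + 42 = -8*d^3 + d^2*(16*t - 8) + d*(104*t^2 - 360*t + 336) + 80*t^3 - 352*t^2 + 336*t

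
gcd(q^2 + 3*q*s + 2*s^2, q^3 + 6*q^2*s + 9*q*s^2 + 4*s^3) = q + s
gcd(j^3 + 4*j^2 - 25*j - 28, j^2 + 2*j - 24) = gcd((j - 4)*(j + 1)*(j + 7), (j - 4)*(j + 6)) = j - 4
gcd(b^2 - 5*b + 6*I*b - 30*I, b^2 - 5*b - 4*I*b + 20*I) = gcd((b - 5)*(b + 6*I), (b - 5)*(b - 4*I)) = b - 5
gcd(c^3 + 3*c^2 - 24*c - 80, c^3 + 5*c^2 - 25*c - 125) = c - 5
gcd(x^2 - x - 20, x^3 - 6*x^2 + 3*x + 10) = x - 5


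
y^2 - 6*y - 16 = (y - 8)*(y + 2)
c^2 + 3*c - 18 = (c - 3)*(c + 6)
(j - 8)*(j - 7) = j^2 - 15*j + 56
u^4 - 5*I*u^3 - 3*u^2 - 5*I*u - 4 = (u - 4*I)*(u - I)^2*(u + I)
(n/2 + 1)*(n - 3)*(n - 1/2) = n^3/2 - 3*n^2/4 - 11*n/4 + 3/2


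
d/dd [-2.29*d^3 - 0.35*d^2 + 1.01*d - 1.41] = -6.87*d^2 - 0.7*d + 1.01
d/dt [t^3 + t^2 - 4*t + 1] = 3*t^2 + 2*t - 4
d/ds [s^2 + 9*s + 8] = 2*s + 9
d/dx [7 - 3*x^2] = -6*x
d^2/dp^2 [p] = 0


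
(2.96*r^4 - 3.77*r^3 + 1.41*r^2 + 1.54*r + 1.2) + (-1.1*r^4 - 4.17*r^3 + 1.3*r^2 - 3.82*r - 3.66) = 1.86*r^4 - 7.94*r^3 + 2.71*r^2 - 2.28*r - 2.46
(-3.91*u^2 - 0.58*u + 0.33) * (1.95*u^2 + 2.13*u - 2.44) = -7.6245*u^4 - 9.4593*u^3 + 8.9485*u^2 + 2.1181*u - 0.8052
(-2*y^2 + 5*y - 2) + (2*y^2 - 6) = 5*y - 8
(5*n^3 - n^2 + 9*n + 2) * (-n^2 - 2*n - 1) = -5*n^5 - 9*n^4 - 12*n^3 - 19*n^2 - 13*n - 2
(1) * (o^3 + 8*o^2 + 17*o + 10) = o^3 + 8*o^2 + 17*o + 10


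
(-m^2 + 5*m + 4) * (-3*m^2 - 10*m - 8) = 3*m^4 - 5*m^3 - 54*m^2 - 80*m - 32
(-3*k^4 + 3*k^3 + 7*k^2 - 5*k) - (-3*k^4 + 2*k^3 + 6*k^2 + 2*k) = k^3 + k^2 - 7*k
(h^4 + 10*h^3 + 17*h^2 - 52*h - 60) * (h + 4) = h^5 + 14*h^4 + 57*h^3 + 16*h^2 - 268*h - 240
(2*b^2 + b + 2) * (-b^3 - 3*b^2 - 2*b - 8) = -2*b^5 - 7*b^4 - 9*b^3 - 24*b^2 - 12*b - 16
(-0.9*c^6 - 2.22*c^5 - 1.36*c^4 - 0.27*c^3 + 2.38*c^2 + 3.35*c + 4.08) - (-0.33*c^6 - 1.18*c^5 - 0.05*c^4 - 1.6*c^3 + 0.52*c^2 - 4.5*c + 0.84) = -0.57*c^6 - 1.04*c^5 - 1.31*c^4 + 1.33*c^3 + 1.86*c^2 + 7.85*c + 3.24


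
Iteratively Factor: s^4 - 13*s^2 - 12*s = (s + 3)*(s^3 - 3*s^2 - 4*s) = (s - 4)*(s + 3)*(s^2 + s) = s*(s - 4)*(s + 3)*(s + 1)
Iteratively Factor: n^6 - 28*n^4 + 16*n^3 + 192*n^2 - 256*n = (n + 4)*(n^5 - 4*n^4 - 12*n^3 + 64*n^2 - 64*n) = n*(n + 4)*(n^4 - 4*n^3 - 12*n^2 + 64*n - 64) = n*(n - 2)*(n + 4)*(n^3 - 2*n^2 - 16*n + 32) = n*(n - 2)*(n + 4)^2*(n^2 - 6*n + 8) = n*(n - 4)*(n - 2)*(n + 4)^2*(n - 2)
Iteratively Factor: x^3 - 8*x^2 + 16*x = (x - 4)*(x^2 - 4*x) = (x - 4)^2*(x)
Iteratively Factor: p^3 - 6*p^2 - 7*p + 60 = (p - 4)*(p^2 - 2*p - 15) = (p - 5)*(p - 4)*(p + 3)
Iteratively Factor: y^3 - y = (y)*(y^2 - 1) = y*(y - 1)*(y + 1)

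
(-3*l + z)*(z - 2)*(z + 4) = -3*l*z^2 - 6*l*z + 24*l + z^3 + 2*z^2 - 8*z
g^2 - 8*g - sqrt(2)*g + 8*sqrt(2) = (g - 8)*(g - sqrt(2))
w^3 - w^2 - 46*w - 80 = (w - 8)*(w + 2)*(w + 5)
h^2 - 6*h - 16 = (h - 8)*(h + 2)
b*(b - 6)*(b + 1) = b^3 - 5*b^2 - 6*b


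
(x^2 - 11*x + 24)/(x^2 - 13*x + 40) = (x - 3)/(x - 5)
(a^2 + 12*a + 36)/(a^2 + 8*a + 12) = (a + 6)/(a + 2)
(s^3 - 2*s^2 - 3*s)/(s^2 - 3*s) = s + 1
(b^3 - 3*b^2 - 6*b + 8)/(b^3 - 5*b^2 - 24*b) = (-b^3 + 3*b^2 + 6*b - 8)/(b*(-b^2 + 5*b + 24))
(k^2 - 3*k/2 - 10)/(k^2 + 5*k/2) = (k - 4)/k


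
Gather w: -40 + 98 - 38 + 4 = 24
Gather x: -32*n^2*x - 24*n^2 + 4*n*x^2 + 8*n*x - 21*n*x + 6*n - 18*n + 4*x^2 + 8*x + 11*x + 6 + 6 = -24*n^2 - 12*n + x^2*(4*n + 4) + x*(-32*n^2 - 13*n + 19) + 12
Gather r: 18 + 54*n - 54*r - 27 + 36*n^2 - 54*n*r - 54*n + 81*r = 36*n^2 + r*(27 - 54*n) - 9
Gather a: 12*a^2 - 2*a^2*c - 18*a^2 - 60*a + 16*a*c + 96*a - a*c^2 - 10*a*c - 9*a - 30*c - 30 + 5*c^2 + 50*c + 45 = a^2*(-2*c - 6) + a*(-c^2 + 6*c + 27) + 5*c^2 + 20*c + 15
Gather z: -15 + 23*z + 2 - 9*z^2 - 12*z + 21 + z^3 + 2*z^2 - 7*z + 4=z^3 - 7*z^2 + 4*z + 12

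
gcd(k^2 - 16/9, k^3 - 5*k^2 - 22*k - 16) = 1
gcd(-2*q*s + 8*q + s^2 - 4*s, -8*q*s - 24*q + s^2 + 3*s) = 1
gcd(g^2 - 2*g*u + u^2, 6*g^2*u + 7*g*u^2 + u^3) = 1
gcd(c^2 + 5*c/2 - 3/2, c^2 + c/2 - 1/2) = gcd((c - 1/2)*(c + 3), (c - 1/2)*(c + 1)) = c - 1/2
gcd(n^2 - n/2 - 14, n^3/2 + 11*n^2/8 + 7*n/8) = 1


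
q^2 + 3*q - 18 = (q - 3)*(q + 6)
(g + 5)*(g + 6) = g^2 + 11*g + 30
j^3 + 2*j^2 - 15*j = j*(j - 3)*(j + 5)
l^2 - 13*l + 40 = (l - 8)*(l - 5)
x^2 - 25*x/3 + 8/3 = (x - 8)*(x - 1/3)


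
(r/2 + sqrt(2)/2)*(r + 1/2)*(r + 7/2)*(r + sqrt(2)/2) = r^4/2 + 3*sqrt(2)*r^3/4 + 2*r^3 + 11*r^2/8 + 3*sqrt(2)*r^2 + 21*sqrt(2)*r/16 + 2*r + 7/8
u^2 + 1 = (u - I)*(u + I)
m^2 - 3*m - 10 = (m - 5)*(m + 2)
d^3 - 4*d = d*(d - 2)*(d + 2)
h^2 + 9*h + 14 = (h + 2)*(h + 7)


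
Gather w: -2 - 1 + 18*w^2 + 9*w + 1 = 18*w^2 + 9*w - 2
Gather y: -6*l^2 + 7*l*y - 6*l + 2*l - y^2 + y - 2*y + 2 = -6*l^2 - 4*l - y^2 + y*(7*l - 1) + 2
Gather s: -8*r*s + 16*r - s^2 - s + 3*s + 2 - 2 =16*r - s^2 + s*(2 - 8*r)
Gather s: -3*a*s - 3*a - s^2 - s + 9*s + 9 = -3*a - s^2 + s*(8 - 3*a) + 9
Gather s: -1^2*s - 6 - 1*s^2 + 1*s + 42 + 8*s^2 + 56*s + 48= 7*s^2 + 56*s + 84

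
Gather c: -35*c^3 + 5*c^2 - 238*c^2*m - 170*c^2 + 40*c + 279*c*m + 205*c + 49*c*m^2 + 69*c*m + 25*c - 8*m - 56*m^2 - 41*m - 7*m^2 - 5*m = -35*c^3 + c^2*(-238*m - 165) + c*(49*m^2 + 348*m + 270) - 63*m^2 - 54*m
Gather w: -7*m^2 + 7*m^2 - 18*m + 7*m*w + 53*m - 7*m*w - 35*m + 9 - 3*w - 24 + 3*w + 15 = 0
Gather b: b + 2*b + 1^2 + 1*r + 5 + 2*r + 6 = 3*b + 3*r + 12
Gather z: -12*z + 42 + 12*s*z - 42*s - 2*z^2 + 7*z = -42*s - 2*z^2 + z*(12*s - 5) + 42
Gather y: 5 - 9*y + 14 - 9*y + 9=28 - 18*y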